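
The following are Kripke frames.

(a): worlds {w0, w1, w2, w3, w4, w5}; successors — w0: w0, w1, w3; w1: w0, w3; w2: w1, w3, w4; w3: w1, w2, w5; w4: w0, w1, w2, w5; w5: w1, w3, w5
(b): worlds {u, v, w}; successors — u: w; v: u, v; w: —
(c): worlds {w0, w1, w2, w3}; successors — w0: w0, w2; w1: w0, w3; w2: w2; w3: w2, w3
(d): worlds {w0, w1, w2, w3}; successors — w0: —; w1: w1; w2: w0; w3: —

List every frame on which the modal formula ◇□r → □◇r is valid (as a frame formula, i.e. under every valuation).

This is the axiom for convergence; its first-order frame correspondent is ∀x ∀y ∀z (Rxy ∧ Rxz → ∃w (Ryw ∧ Rzw)).
(a): fails — Rw0w1 and Rw0w3 but w1 and w3 have no common successor.
(b): fails — Ruw and Ruw but w and w have no common successor.
(c): satisfies the condition.
(d): fails — Rw2w0 and Rw2w0 but w0 and w0 have no common successor.
Valid on: (c).

(c)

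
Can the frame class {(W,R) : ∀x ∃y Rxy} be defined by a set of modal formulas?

This is a Sahlqvist condition; the D axiom □r → ◇r defines it.
Suppose □r→◇r is valid. At any x set V(r)=W. Then □r at x, so ◇r at x, so x has a successor.

Yes, by □r → ◇r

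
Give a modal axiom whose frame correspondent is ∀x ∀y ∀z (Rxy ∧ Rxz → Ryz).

◇p → □◇p

This is the Euclidean property; the standard corresponding axiom is 5: ◇p → □◇p.
Suppose ◇p→□◇p is valid. Take Rxy, Rxz and set V(p)={y}. Then ◇p at x, so □◇p at x, so ◇p at z, so some w with Rzw has p; w=y, i.e. Rzy. By symmetry of the argument, Ryz.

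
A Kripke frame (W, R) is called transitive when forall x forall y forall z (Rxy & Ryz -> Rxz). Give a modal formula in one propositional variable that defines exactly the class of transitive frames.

This is transitivity; the standard corresponding axiom is 4: □p → □□p.
Suppose □p→□□p is valid. Take Rxy, Ryz and set V(p)={w : Rxw}. Then □p at x, so □□p at x, so □p at y, so p at z, i.e. Rxz.

□p → □□p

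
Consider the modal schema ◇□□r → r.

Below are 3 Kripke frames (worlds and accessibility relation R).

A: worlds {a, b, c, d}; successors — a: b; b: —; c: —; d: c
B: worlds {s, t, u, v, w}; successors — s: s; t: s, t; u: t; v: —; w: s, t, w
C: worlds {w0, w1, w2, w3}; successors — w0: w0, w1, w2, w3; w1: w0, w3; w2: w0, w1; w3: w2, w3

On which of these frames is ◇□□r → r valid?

C

Frame correspondent (Sahlqvist): ∀x ∀y (xRy → ∃w (yR²w ∧ x = w)) — i.e. a generalized confluence (Geach) condition.
A: fails — aRb but no w with bR²w and a=w.
B: fails — tRs but no w* with sR²w* and t=w*.
C: condition met.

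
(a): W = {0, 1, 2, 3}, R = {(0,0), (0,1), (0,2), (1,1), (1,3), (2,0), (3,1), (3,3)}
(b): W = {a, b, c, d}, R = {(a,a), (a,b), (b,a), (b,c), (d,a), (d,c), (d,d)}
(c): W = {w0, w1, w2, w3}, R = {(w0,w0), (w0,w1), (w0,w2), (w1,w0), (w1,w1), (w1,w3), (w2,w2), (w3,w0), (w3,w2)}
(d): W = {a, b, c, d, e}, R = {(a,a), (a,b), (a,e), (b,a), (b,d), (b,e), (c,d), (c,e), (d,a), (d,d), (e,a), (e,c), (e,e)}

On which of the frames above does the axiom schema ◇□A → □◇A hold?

(d)

This is the axiom for convergence; its first-order frame correspondent is ∀x ∀y ∀z (Rxy ∧ Rxz → ∃w (Ryw ∧ Rzw)).
(a): fails — R02 and R01 but 2 and 1 have no common successor.
(b): fails — Rbc and Rbc but c and c have no common successor.
(c): fails — Rw0w1 and Rw0w2 but w1 and w2 have no common successor.
(d): condition met.
Valid on: (d).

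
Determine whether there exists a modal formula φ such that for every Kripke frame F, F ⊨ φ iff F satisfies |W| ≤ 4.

Any modally definable frame class is closed under disjoint unions.
Any modal formula valid on each of 5 disjoint one-world frames is valid on their disjoint union (validity is preserved under disjoint unions). Each one-world frame has |W|=1≤4, but the union has |W|=5.
So the class is not modally definable.

No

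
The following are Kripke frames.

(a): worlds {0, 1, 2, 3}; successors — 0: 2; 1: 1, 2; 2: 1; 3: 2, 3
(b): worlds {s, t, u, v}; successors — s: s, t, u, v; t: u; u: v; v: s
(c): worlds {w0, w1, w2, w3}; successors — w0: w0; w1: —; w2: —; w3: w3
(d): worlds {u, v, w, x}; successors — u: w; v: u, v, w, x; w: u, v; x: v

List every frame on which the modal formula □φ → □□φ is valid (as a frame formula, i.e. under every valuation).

(c)

Frame correspondent (Sahlqvist): ∀x ∀y ∀z (Rxy ∧ Ryz → Rxz) — i.e. transitivity.
(a): fails — R32 and R21 but not R31.
(b): fails — Ruv and Rvs but not Rus.
(c): holds.
(d): fails — Ruw and Rwu but not Ruu.
Valid on: (c).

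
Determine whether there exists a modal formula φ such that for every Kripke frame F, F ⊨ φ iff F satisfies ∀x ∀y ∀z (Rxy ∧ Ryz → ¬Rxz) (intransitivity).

No — not modally definable

If a class were modally definable it would be closed under surjective bounded morphisms (Goldblatt–Thomason).
The 7-cycle (worlds w0,w1,w2,w3,w4,w5,w6 with w0→w1→w2→w3→w4→w5→w6→w0) is intransitive. Mapping every world to a single reflexive point • is a surjective bounded morphism; the reflexive point is not intransitive (R••∧R•• but R••).
So the class is not modally definable.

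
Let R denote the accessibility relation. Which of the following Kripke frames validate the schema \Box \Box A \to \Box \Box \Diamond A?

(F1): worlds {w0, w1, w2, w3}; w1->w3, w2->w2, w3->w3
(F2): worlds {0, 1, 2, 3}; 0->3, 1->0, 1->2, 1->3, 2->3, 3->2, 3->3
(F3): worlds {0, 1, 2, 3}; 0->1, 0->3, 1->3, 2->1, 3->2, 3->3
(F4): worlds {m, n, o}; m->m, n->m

(F1), (F2), (F4)

The schema corresponds to a generalized confluence (Geach) condition: \forall x \forall z (x R^2 z \to \exists w (x R^2 w \wedge zRw)).
(F1): holds.
(F2): holds.
(F3): fails — 0R²2 but no w with 0R²w and 2Rw.
(F4): holds.
Valid on: (F1), (F2), (F4).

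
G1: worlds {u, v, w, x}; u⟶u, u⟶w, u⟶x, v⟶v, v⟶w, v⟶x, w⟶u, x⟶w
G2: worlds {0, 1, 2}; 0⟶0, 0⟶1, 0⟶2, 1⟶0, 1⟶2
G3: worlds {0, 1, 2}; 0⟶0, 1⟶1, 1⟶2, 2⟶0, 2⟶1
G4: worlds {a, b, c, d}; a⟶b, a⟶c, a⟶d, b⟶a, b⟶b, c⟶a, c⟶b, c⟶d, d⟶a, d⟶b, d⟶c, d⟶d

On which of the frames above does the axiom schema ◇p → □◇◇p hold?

Frame correspondent (Sahlqvist): ∀x ∀y ∀z ((xRy ∧ xRz) → ∃w (y = w ∧ zR²w)) — i.e. a generalized confluence (Geach) condition.
G1: fails — uRw, uRx but no t with w=t and xR²t.
G2: fails — 0R0, 0R2 but no w with 0=w and 2R²w.
G3: fails — 2R1, 2R0 but no w with 1=w and 0R²w.
G4: ✓.

G4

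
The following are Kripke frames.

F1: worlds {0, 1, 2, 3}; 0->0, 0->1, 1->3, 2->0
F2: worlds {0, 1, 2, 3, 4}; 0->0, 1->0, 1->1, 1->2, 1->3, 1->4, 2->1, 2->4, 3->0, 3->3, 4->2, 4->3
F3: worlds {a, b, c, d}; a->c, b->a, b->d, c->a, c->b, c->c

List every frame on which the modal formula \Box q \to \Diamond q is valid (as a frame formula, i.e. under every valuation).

F2

The schema corresponds to seriality: \forall x \exists y Rxy.
F1: fails — world 3 has no successor.
F2: condition met.
F3: fails — world d has no successor.
Valid on: F2.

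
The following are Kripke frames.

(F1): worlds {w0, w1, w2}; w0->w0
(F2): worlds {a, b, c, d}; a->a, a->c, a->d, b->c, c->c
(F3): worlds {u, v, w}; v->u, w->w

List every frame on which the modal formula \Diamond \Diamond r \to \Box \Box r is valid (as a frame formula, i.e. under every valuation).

(F1), (F3)

This is the axiom for a generalized confluence (Geach) condition; its first-order frame correspondent is \forall x \forall y \forall z ((x R^2 y \wedge x R^2 z) \to \exists w (y = w \wedge z = w)).
(F1): ✓.
(F2): fails — aR²a, aR²c but a ≠ c.
(F3): ✓.
Valid on: (F1), (F3).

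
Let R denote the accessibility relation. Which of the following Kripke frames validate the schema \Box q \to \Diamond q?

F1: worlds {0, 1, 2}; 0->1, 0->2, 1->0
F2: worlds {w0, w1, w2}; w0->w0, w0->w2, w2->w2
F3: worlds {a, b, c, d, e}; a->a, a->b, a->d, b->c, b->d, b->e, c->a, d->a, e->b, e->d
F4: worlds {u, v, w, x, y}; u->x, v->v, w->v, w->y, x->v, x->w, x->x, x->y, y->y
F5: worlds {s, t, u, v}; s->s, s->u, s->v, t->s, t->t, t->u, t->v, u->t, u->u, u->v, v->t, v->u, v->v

The schema corresponds to seriality: \forall x \exists y Rxy.
F1: fails — world 2 has no successor.
F2: fails — world w1 has no successor.
F3: holds.
F4: holds.
F5: holds.
Valid on: F3, F4, F5.

F3, F4, F5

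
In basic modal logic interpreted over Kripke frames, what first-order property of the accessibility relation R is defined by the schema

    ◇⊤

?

◇⊤ holds at w iff w has a successor, so frame-validity of ◇⊤ is exactly seriality. Equivalently via □q → ◇q:
Suppose □q→◇q is valid. At any x set V(q)=W. Then □q at x, so ◇q at x, so x has a successor.

seriality: ∀x ∃y Rxy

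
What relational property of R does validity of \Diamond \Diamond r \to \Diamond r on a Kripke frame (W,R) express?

transitivity

This is a form of the 4 axiom.
Its frame correspondent is transitivity — \forall x \forall y \forall z (Rxy \wedge Ryz \to Rxz).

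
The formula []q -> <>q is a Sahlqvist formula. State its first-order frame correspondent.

Seriality

Suppose □q→◇q is valid. At any x set V(q)=W. Then □q at x, so ◇q at x, so x has a successor.
Conversely, any frame satisfying forall x exists y Rxy validates the schema.
So the correspondent is seriality.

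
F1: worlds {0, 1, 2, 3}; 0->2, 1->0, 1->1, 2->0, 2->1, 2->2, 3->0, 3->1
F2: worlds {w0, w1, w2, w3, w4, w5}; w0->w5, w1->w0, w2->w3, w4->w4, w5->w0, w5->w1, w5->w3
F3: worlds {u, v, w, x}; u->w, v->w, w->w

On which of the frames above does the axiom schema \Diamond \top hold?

Frame correspondent (Sahlqvist): \forall x \exists y Rxy — i.e. seriality.
F1: holds.
F2: fails — world w3 has no successor.
F3: fails — world x has no successor.
Valid on: F1.

F1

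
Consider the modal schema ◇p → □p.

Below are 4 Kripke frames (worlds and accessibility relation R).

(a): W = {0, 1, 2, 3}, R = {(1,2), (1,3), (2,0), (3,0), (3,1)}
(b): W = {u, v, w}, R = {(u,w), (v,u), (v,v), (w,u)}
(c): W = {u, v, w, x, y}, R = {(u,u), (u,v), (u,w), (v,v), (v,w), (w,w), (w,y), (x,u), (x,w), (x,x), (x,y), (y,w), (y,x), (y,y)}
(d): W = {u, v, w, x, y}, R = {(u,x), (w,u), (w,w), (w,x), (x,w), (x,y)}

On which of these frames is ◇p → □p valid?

Frame correspondent (Sahlqvist): ∀x ∀y ∀z (Rxy ∧ Rxz → y = z) — i.e. partial functionality.
(a): fails — 1 sees both 2 and 3.
(b): fails — v sees both u and v.
(c): fails — u sees both u and v.
(d): fails — w sees both u and w.

none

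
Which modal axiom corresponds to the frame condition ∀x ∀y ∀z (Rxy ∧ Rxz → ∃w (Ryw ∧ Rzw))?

◇□p → □◇p

A defining formula is ◇□p → □◇p (the .2 axiom).
Suppose ◇□p→□◇p is valid. Take Rxy, Rxz and set V(p)={w : Ryw}. Then □p at y so ◇□p at x, so □◇p at x, so ◇p at z, giving w with Rzw and Ryw.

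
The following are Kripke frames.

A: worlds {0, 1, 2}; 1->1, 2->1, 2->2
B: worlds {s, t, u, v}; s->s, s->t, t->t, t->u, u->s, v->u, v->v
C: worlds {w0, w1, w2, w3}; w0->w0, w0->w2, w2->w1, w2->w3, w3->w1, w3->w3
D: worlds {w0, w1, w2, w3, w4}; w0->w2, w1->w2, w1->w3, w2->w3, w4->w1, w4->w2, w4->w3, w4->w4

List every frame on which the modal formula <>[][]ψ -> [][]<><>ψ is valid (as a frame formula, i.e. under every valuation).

A, B

This is the axiom for a generalized confluence (Geach) condition; its first-order frame correspondent is forall x forall y forall z ((xRy & x R^2 z) -> exists w (y R^2 w & z R^2 w)).
A: satisfies the condition.
B: satisfies the condition.
C: fails — w0Rw0, w0R²w1 but no w with w0R²w and w1R²w.
D: fails — w0Rw2, w0R²w3 but no w with w2R²w and w3R²w.
Valid on: A, B.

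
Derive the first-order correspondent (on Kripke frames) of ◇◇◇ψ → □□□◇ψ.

∀x ∀y ∀z ((xR³y ∧ xR³z) → ∃w (y = w ∧ zRw))

This is a Sahlqvist (Geach-type) schema ◇^3□^0ψ → □^3◇^1ψ.
First-order correspondent: ∀x ∀y ∀z ((xR³y ∧ xR³z) → ∃w (y = w ∧ zRw)).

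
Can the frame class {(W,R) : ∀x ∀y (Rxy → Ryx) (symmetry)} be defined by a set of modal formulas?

Yes — defined by r → □◇r

Yes: it is symmetry, defined by the B schema r → □◇r.
Suppose r→□◇r is valid. Take Rxy and set V(r)={x}. Then r at x, so □◇r at x, so ◇r at y, so some z with Ryz has r; z=x, i.e. Ryx.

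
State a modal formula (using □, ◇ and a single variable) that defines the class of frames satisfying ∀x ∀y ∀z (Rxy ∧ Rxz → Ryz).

This is the Euclidean property; the standard corresponding axiom is 5: ◇p → □◇p.

◇p → □◇p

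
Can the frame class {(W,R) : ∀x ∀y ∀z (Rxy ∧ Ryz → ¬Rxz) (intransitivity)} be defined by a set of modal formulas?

Not modally definable

If a class were modally definable it would be closed under surjective bounded morphisms (Goldblatt–Thomason).
The 3-cycle (worlds a,b,c with a→b→c→a) is intransitive. Mapping every world to a single reflexive point • is a surjective bounded morphism; the reflexive point is not intransitive (R••∧R•• but R••).
So no modal formula (or set of formulas) defines exactly the intransitive frames.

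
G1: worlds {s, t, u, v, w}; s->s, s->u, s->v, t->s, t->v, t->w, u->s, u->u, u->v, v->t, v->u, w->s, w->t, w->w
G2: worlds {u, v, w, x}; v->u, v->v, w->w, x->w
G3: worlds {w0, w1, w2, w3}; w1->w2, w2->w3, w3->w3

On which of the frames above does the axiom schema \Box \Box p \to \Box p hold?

G2

Frame correspondent (Sahlqvist): \forall x \forall y (Rxy \to \exists z (Rxz \wedge Rzy)) — i.e. density.
G1: fails — Rvt but no z with Rvz and Rzt.
G2: condition met.
G3: fails — Rw1w2 but no z with Rw1z and Rzw2.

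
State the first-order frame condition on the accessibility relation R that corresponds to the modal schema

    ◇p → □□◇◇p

This is a Sahlqvist (Geach-type) schema ◇^1□^0p → □^2◇^2p.
Minimal-valuation argument: fix x; take any y with xR^1y and any z with xR^2z. Set V(p) to the set of worlds R-reachable from y in exactly 0 steps. Then □^0p holds at y, so the antecedent holds at x; validity forces ◇^2p at z, giving a w with zR^2w and yR^0w.
First-order correspondent: ∀x ∀y ∀z ((xRy ∧ xR²z) → ∃w (y = w ∧ zR²w)).

∀x ∀y ∀z ((xRy ∧ xR²z) → ∃w (y = w ∧ zR²w))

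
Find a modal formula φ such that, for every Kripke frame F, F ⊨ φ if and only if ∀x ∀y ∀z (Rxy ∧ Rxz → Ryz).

The condition is the Euclidean property. The 5 schema ◇q → □◇q defines it.

◇q → □◇q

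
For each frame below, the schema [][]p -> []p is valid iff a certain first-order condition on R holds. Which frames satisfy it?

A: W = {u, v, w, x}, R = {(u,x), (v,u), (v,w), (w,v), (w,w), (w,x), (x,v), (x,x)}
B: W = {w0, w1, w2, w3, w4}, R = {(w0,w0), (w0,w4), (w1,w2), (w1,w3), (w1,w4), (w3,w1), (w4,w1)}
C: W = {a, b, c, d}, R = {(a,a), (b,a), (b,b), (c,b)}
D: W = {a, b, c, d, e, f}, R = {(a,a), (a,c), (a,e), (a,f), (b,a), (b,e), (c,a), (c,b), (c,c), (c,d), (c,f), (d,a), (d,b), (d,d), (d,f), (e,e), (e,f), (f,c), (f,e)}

The schema corresponds to density: forall x forall y (Rxy -> exists z (Rxz & Rzy)).
A: fails — Rvu but no z with Rvz and Rzu.
B: fails — Rw1w2 but no z with Rw1z and Rzw2.
C: ✓.
D: ✓.
Valid on: C, D.

C, D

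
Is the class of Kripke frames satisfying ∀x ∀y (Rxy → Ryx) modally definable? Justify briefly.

Yes, by r → □◇r

Yes: it is symmetry, defined by the B schema r → □◇r.
Suppose r→□◇r is valid. Take Rxy and set V(r)={x}. Then r at x, so □◇r at x, so ◇r at y, so some z with Ryz has r; z=x, i.e. Ryx.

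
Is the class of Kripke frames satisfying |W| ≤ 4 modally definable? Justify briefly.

Any modally definable frame class is closed under disjoint unions.
Any modal formula valid on each of 5 disjoint one-world frames is valid on their disjoint union (validity is preserved under disjoint unions). Each one-world frame has |W|=1≤4, but the union has |W|=5.
So no modal formula (or set of formulas) defines exactly the |W|≤4 frames.

Not modally definable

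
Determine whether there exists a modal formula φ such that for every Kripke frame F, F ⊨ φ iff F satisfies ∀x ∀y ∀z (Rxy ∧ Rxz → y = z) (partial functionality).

This is a Sahlqvist condition; the CD axiom ◇q → □q defines it.
Suppose ◇q→□q is valid. Take Rxy, Rxz and set V(q)={y}. Then ◇q at x, so □q at x, so q at z, i.e. z=y.

Definable; ◇q → □q defines it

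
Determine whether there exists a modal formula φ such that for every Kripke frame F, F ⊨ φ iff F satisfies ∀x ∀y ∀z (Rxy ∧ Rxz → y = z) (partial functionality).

The condition is partial functionality. A defining modal formula is ◇q → □q.

Definable; ◇q → □q defines it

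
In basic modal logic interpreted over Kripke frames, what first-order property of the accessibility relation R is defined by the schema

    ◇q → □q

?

This is the CD axiom.
It corresponds to partial functionality: ∀x ∀y ∀z (Rxy ∧ Rxz → y = z).

partial functionality: ∀x ∀y ∀z (Rxy ∧ Rxz → y = z)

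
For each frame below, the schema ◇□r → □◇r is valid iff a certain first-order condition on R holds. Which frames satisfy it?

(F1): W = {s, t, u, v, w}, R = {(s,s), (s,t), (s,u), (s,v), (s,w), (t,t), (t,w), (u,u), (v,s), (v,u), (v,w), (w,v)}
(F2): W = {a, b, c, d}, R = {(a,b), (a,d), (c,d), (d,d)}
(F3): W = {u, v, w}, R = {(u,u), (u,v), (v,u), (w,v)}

(F3)

This is the axiom for convergence; its first-order frame correspondent is ∀x ∀y ∀z (Rxy ∧ Rxz → ∃w (Ryw ∧ Rzw)).
(F1): fails — Rsv and Rsw but v and w have no common successor.
(F2): fails — Rad and Rab but d and b have no common successor.
(F3): ✓.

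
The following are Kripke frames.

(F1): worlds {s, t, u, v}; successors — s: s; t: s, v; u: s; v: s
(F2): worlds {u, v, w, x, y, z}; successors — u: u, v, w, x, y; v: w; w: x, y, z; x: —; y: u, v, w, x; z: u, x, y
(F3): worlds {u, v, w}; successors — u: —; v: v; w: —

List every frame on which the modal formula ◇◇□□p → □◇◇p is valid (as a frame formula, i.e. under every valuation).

The schema corresponds to a generalized confluence (Geach) condition: ∀x ∀y ∀z ((xR²y ∧ xRz) → ∃w (yR²w ∧ zR²w)).
(F1): holds.
(F2): fails — uR²u, uRx but no t with uR²t and xR²t.
(F3): holds.
Valid on: (F1), (F3).

(F1), (F3)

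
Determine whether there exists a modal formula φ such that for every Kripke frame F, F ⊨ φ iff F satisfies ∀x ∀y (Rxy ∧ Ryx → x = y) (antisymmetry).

No

If a class were modally definable it would be closed under surjective bounded morphisms (Goldblatt–Thomason).
The 8-cycle (worlds s,t,u,v,w,x,y,z with s→t→u→v→w→x→y→z→s) is antisymmetric. Sending even-indexed worlds to • and odd-indexed worlds to ∘ is a surjective bounded morphism onto the two-world frame with •↔∘, which is not antisymmetric.
So no modal formula (or set of formulas) defines exactly the antisymmetric frames.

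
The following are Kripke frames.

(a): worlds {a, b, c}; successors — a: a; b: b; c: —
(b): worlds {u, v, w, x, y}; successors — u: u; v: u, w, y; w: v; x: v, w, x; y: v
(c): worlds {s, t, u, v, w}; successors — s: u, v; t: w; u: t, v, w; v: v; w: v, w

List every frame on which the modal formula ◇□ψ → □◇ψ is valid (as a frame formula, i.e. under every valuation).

The schema corresponds to convergence: ∀x ∀y ∀z (Rxy ∧ Rxz → ∃w (Ryw ∧ Rzw)).
(a): condition met.
(b): fails — Rvw and Rvu but w and u have no common successor.
(c): fails — Ruv and Rut but v and t have no common successor.

(a)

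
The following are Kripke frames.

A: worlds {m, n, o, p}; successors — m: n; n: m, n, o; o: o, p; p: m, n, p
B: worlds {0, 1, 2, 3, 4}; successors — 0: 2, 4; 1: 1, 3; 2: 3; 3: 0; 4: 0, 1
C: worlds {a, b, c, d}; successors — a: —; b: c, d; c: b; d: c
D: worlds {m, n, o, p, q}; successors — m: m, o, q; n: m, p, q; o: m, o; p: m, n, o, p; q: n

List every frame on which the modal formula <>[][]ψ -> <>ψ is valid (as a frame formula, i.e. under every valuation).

A, D

This is the axiom for a generalized confluence (Geach) condition; its first-order frame correspondent is forall x forall y (xRy -> exists w (y R^2 w & xRw)).
A: satisfies the condition.
B: fails — 0R2 but no w with 2R²w and 0Rw.
C: fails — bRd but no w with dR²w and bRw.
D: satisfies the condition.
Valid on: A, D.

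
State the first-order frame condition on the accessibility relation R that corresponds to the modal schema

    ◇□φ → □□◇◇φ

∀x ∀y ∀z ((xRy ∧ xR²z) → ∃w (yRw ∧ zR²w))

This is a Sahlqvist (Geach-type) schema ◇^1□^1φ → □^2◇^2φ.
Minimal-valuation argument: fix x; take any y with xR^1y and any z with xR^2z. Set V(φ) to the set of worlds R-reachable from y in exactly 1 step. Then □^1φ holds at y, so the antecedent holds at x; validity forces ◇^2φ at z, giving a w with zR^2w and yR^1w.
First-order correspondent: ∀x ∀y ∀z ((xRy ∧ xR²z) → ∃w (yRw ∧ zR²w)).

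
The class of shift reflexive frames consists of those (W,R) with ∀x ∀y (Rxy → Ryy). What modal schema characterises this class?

The condition is shift-reflexivity. The T□ schema □(□ψ → ψ) defines it.
Suppose □(□ψ→ψ) is valid. Take Rxy and set V(ψ)={w : Ryw}. Then at y, □ψ holds; since □(□ψ→ψ) at x, □ψ→ψ at y, so ψ at y, i.e. Ryy.

□(□ψ → ψ)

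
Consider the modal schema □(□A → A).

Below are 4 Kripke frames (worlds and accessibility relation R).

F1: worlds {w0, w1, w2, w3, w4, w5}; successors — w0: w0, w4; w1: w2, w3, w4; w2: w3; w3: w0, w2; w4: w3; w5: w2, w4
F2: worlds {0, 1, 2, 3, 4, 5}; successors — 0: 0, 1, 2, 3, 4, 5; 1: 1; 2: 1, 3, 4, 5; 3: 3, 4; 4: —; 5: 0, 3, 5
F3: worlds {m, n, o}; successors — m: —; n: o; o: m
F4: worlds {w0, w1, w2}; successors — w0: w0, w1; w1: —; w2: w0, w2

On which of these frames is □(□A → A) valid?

none

This is the axiom for shift-reflexivity; its first-order frame correspondent is ∀x ∀y (Rxy → Ryy).
F1: fails — Rw1w2 but not Rw2w2.
F2: fails — R34 but not R44.
F3: fails — Rno but not Roo.
F4: fails — Rw0w1 but not Rw1w1.
Valid on no frame.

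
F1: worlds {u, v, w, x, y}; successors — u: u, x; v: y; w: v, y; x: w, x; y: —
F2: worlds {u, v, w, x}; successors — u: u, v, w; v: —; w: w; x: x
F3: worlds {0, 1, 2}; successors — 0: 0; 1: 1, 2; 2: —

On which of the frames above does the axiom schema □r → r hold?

none

The schema corresponds to reflexivity: ∀x Rxx.
F1: fails — world v does not see itself.
F2: fails — world v does not see itself.
F3: fails — world 2 does not see itself.
Valid on no frame.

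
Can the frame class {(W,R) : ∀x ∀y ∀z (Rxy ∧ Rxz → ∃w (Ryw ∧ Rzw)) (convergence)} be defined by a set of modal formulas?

Yes, by ◇□r → □◇r

The condition is convergence. A defining modal formula is ◇□r → □◇r.
Suppose ◇□r→□◇r is valid. Take Rxy, Rxz and set V(r)={w : Ryw}. Then □r at y so ◇□r at x, so □◇r at x, so ◇r at z, giving w with Rzw and Ryw.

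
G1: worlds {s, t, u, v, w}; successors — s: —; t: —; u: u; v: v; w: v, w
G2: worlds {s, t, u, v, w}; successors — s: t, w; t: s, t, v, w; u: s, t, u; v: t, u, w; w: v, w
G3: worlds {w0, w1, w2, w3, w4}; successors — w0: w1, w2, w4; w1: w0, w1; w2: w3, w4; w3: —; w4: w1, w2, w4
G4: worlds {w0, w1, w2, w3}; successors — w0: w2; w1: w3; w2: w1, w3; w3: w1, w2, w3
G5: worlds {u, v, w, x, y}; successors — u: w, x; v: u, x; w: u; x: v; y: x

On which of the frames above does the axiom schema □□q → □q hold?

G1, G2

This is the axiom for density; its first-order frame correspondent is ∀x ∀y (Rxy → ∃z (Rxz ∧ Rzy)).
G1: ✓.
G2: ✓.
G3: fails — Rw2w3 but no z with Rw2z and Rzw3.
G4: fails — Rw0w2 but no z with Rw0z and Rzw2.
G5: fails — Ryx but no z with Ryz and Rzx.
Valid on: G1, G2.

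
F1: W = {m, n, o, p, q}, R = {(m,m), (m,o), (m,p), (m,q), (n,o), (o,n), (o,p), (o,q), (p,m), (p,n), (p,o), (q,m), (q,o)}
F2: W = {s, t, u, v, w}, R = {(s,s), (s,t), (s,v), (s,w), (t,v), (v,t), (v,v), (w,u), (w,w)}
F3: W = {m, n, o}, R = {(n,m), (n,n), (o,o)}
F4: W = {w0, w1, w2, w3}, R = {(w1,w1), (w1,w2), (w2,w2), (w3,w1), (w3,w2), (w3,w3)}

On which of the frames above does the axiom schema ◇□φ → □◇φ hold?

The schema corresponds to convergence: ∀x ∀y ∀z (Rxy ∧ Rxz → ∃w (Ryw ∧ Rzw)).
F1: fails — Rmo and Rmq but o and q have no common successor.
F2: fails — Rsv and Rsw but v and w have no common successor.
F3: fails — Rnn and Rnm but n and m have no common successor.
F4: satisfies the condition.
Valid on: F4.

F4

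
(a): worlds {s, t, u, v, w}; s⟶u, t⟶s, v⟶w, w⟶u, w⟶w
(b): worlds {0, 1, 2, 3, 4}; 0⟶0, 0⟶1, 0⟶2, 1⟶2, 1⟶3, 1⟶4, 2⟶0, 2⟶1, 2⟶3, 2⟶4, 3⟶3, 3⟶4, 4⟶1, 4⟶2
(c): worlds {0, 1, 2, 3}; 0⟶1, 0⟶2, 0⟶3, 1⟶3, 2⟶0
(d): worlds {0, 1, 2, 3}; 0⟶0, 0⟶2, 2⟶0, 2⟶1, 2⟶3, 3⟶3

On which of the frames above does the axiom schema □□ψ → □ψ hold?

(b)

This is the axiom for density; its first-order frame correspondent is ∀x ∀y (Rxy → ∃z (Rxz ∧ Rzy)).
(a): fails — Rts but no z with Rtz and Rzs.
(b): holds.
(c): fails — R02 but no z with R0z and Rz2.
(d): fails — R21 but no z with R2z and Rz1.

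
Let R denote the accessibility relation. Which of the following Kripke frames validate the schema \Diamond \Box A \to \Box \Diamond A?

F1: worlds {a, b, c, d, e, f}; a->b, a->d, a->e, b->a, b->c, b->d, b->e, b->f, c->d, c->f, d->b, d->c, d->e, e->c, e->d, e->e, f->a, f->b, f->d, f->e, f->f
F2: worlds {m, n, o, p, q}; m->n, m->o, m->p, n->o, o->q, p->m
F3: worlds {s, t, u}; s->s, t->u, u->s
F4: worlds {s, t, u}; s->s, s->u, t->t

F3

This is the axiom for convergence; its first-order frame correspondent is \forall x \forall y \forall z (Rxy \wedge Rxz \to \exists w (Ryw \wedge Rzw)).
F1: fails — Rbd and Rbc but d and c have no common successor.
F2: fails — Rmo and Rmn but o and n have no common successor.
F3: ✓.
F4: fails — Rsu and Rsu but u and u have no common successor.
Valid on: F3.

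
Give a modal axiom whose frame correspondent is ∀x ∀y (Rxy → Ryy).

This is shift-reflexivity; the standard corresponding axiom is T□: □(□p → p).

□(□p → p)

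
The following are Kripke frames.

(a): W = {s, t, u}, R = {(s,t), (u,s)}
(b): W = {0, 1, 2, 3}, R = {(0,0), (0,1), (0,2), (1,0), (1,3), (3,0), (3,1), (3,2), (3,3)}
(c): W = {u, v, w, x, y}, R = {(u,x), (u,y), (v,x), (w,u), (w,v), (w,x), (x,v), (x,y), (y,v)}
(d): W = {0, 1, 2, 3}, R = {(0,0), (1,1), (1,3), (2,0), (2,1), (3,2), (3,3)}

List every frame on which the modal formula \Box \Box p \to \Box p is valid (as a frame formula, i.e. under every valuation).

Frame correspondent (Sahlqvist): \forall x \forall y (Rxy \to \exists z (Rxz \wedge Rzy)) — i.e. density.
(a): fails — Rus but no z with Ruz and Rzs.
(b): condition met.
(c): fails — Rwu but no z with Rwz and Rzu.
(d): condition met.
Valid on: (b), (d).

(b), (d)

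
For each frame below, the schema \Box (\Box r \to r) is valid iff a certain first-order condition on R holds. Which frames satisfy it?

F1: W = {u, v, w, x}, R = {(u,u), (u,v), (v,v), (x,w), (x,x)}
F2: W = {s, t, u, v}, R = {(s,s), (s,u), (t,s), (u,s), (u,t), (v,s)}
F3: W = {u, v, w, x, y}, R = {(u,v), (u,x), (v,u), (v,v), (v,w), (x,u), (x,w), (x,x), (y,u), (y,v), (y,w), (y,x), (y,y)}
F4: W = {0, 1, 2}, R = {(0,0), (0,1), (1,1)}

The schema corresponds to shift-reflexivity: \forall x \forall y (Rxy \to Ryy).
F1: fails — Rxw but not Rww.
F2: fails — Rut but not Rtt.
F3: fails — Rxw but not Rww.
F4: ✓.
Valid on: F4.

F4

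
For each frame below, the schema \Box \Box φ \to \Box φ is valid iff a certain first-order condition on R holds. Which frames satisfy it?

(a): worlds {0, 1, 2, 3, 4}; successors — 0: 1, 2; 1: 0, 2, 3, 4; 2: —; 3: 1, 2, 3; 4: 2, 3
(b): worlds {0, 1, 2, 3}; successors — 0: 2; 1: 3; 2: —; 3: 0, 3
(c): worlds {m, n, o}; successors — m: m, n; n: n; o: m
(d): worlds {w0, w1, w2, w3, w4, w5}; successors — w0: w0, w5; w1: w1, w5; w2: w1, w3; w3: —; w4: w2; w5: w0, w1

(c)

Frame correspondent (Sahlqvist): \forall x \forall y (Rxy \to \exists z (Rxz \wedge Rzy)) — i.e. density.
(a): fails — R10 but no z with R1z and Rz0.
(b): fails — R02 but no z with R0z and Rz2.
(c): ✓.
(d): fails — Rw4w2 but no z with Rw4z and Rzw2.
Valid on: (c).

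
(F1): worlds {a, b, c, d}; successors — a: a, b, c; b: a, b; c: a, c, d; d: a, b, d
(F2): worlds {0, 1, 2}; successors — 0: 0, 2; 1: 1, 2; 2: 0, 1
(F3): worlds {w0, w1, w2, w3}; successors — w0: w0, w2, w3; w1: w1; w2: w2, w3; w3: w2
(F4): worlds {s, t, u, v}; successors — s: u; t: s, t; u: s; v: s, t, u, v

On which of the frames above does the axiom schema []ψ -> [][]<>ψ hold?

(F1), (F2), (F3)

This is the axiom for a generalized confluence (Geach) condition; its first-order frame correspondent is forall x forall z (x R^2 z -> exists w (xRw & zRw)).
(F1): condition met.
(F2): condition met.
(F3): condition met.
(F4): fails — tR²s but no w with tRw and sRw.
Valid on: (F1), (F2), (F3).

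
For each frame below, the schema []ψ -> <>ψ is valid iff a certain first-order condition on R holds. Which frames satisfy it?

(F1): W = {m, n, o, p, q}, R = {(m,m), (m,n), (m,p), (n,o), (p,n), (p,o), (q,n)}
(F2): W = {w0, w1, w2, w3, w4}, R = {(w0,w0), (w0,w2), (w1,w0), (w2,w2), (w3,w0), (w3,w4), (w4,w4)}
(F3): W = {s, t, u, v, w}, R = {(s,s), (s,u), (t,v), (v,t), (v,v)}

Frame correspondent (Sahlqvist): forall x exists y Rxy — i.e. seriality.
(F1): fails — world o has no successor.
(F2): holds.
(F3): fails — world u has no successor.

(F2)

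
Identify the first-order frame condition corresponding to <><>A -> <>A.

Transitivity

Equivalently (dual form): □A → □□A.
Suppose □A→□□A is valid. Take Rxy, Ryz and set V(A)={w : Rxw}. Then □A at x, so □□A at x, so □A at y, so A at z, i.e. Rxz.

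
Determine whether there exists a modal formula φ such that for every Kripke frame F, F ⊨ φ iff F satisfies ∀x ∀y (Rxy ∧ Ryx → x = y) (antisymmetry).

If a class were modally definable it would be closed under surjective bounded morphisms (Goldblatt–Thomason).
The 8-cycle (worlds s,t,u,v,w,x,y,z with s→t→u→v→w→x→y→z→s) is antisymmetric. Sending even-indexed worlds to a and odd-indexed worlds to b is a surjective bounded morphism onto the two-world frame with a↔b, which is not antisymmetric.
Hence antisymmetry is not modally definable.

No — not modally definable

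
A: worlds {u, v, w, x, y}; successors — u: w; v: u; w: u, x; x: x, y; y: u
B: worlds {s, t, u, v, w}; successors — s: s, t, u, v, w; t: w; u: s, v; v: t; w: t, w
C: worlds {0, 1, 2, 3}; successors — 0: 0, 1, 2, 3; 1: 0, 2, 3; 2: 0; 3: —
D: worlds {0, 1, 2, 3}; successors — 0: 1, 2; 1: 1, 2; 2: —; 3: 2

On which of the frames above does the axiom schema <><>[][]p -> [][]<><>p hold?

The schema corresponds to a generalized confluence (Geach) condition: forall x forall y forall z ((x R^2 y & x R^2 z) -> exists w (y R^2 w & z R^2 w)).
A: fails — wR²x, wR²y but no t with xR²t and yR²t.
B: ✓.
C: fails — 0R²0, 0R²3 but no w with 0R²w and 3R²w.
D: fails — 0R²1, 0R²2 but no w with 1R²w and 2R²w.
Valid on: B.

B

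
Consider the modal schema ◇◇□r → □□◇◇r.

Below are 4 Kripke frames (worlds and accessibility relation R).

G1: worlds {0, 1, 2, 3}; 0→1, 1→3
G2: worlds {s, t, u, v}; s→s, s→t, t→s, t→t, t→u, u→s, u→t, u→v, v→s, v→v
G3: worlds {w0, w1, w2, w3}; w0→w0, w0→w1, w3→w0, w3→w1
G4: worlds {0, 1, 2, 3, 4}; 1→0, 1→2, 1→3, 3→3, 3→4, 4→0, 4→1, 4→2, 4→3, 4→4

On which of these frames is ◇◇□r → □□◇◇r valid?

The schema corresponds to a generalized confluence (Geach) condition: ∀x ∀y ∀z ((xR²y ∧ xR²z) → ∃w (yRw ∧ zR²w)).
G1: fails — 0R²3, 0R²3 but no w with 3Rw and 3R²w.
G2: ✓.
G3: fails — w0R²w0, w0R²w1 but no w with w0Rw and w1R²w.
G4: fails — 3R²0, 3R²0 but no w with 0Rw and 0R²w.

G2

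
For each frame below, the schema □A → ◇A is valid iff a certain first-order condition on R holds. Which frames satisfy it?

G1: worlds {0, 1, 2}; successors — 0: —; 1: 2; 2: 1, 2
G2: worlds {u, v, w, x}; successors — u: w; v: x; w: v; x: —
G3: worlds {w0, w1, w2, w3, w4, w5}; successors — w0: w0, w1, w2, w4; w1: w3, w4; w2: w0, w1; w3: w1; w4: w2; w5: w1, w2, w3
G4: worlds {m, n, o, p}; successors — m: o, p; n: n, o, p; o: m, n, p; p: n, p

G3, G4

This is the axiom for seriality; its first-order frame correspondent is ∀x ∃y Rxy.
G1: fails — world 0 has no successor.
G2: fails — world x has no successor.
G3: satisfies the condition.
G4: satisfies the condition.
Valid on: G3, G4.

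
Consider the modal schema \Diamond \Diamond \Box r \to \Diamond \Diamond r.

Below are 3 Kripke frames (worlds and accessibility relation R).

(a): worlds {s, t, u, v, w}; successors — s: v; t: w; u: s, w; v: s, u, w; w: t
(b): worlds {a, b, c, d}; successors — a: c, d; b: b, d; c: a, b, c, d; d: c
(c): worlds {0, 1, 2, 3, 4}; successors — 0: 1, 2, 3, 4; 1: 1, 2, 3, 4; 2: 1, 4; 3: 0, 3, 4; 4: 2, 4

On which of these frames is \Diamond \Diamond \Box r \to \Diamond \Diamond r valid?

(b), (c)

The schema corresponds to a generalized confluence (Geach) condition: \forall x \forall y (x R^2 y \to \exists w (yRw \wedge x R^2 w)).
(a): fails — sR²s but no w* with sRw* and sR²w*.
(b): condition met.
(c): condition met.
Valid on: (b), (c).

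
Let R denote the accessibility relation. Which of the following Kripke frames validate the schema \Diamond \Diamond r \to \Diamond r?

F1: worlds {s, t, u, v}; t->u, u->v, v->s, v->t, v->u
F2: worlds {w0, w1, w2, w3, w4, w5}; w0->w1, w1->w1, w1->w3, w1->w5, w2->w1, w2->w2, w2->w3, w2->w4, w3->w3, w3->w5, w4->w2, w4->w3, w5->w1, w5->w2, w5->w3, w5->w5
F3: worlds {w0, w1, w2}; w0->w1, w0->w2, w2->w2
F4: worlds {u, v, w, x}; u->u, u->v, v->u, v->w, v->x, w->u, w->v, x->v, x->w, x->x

F3

Frame correspondent (Sahlqvist): \forall x \forall y \forall z (Rxy \wedge Ryz \to Rxz) — i.e. transitivity.
F1: fails — Ruv and Rvt but not Rut.
F2: fails — Rw1w5 and Rw5w2 but not Rw1w2.
F3: holds.
F4: fails — Ruv and Rvw but not Ruw.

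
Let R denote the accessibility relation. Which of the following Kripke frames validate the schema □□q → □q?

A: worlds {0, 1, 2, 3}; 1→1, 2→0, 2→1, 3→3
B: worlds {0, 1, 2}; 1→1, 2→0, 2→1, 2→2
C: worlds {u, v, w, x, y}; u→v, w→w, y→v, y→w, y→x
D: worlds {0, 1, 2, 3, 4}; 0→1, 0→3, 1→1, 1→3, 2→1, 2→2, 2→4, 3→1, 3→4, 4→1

This is the axiom for density; its first-order frame correspondent is ∀x ∀y (Rxy → ∃z (Rxz ∧ Rzy)).
A: fails — R20 but no z with R2z and Rz0.
B: holds.
C: fails — Ruv but no z with Ruz and Rzv.
D: fails — R34 but no z with R3z and Rz4.

B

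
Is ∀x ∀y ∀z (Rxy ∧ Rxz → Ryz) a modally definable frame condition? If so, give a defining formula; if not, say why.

Yes — defined by ◇r → □◇r

Yes: it is the Euclidean property, defined by the 5 schema ◇r → □◇r.
Suppose ◇r→□◇r is valid. Take Rxy, Rxz and set V(r)={y}. Then ◇r at x, so □◇r at x, so ◇r at z, so some w with Rzw has r; w=y, i.e. Rzy. By symmetry of the argument, Ryz.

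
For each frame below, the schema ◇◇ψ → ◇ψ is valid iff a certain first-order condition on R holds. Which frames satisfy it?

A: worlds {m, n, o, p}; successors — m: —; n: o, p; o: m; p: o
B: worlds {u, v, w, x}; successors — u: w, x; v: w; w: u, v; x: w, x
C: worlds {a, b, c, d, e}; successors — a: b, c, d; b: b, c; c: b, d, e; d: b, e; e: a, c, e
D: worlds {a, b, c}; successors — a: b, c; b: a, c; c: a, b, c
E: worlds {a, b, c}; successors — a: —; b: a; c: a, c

The schema corresponds to transitivity: ∀x ∀y ∀z (Rxy ∧ Ryz → Rxz).
A: fails — Rno and Rom but not Rnm.
B: fails — Rxw and Rwu but not Rxu.
C: fails — Rbc and Rcd but not Rbd.
D: fails — Rbc and Rcb but not Rbb.
E: condition met.

E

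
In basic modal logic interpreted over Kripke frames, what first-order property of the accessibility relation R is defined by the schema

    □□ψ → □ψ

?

density

Suppose □□ψ→□ψ is valid. Take Rxy and set V(ψ)={w : xR²w}. Then □□ψ at x, so □ψ at x, so ψ at y, i.e. ∃z(Rxz∧Rzy).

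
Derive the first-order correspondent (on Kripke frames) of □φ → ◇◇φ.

This is a Sahlqvist (Geach-type) schema ◇^0□^1φ → □^0◇^2φ.
Minimal-valuation argument: fix x; take any y with xR^0y and any z with xR^0z. Set V(φ) to the set of worlds R-reachable from y in exactly 1 step. Then □^1φ holds at y, so the antecedent holds at x; validity forces ◇^2φ at z, giving a w with zR^2w and yR^1w.
First-order correspondent: ∀x ∃w (xRw ∧ xR²w).

∀x ∃w (xRw ∧ xR²w)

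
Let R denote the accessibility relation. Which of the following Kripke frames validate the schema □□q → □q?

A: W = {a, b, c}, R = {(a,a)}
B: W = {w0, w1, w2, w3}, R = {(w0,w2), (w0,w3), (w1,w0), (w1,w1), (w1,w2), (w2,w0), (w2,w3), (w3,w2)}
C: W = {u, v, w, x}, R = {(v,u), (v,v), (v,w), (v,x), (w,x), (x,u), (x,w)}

A

Frame correspondent (Sahlqvist): ∀x ∀y (Rxy → ∃z (Rxz ∧ Rzy)) — i.e. density.
A: ✓.
B: fails — Rw3w2 but no z with Rw3z and Rzw2.
C: fails — Rxw but no z with Rxz and Rzw.
Valid on: A.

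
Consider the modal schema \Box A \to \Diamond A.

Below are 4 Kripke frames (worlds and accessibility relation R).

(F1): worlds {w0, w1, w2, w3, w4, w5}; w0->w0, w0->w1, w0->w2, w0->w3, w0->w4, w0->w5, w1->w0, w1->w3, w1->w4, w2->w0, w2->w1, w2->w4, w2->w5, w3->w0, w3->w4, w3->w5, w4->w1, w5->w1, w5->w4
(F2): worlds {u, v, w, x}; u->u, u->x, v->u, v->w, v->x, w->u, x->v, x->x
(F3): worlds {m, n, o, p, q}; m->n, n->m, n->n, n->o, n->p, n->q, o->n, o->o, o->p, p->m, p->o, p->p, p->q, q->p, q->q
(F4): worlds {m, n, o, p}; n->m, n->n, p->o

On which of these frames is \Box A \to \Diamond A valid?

This is the axiom for seriality; its first-order frame correspondent is \forall x \exists y Rxy.
(F1): ✓.
(F2): ✓.
(F3): ✓.
(F4): fails — world m has no successor.
Valid on: (F1), (F2), (F3).

(F1), (F2), (F3)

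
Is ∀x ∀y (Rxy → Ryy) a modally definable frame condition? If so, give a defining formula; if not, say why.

Yes, by □(□r → r)

The condition is shift-reflexivity. A defining modal formula is □(□r → r).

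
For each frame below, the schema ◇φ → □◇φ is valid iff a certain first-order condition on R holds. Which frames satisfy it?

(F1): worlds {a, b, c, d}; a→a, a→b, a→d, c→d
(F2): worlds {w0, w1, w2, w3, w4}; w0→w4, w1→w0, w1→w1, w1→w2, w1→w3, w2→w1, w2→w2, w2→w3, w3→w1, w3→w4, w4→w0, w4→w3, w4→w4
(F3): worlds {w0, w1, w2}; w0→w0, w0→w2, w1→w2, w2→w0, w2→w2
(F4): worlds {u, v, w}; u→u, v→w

This is the axiom for the Euclidean property; its first-order frame correspondent is ∀x ∀y ∀z (Rxy ∧ Rxz → Ryz).
(F1): fails — Rad and Raa but not Rda.
(F2): fails — Rw1w2 and Rw1w0 but not Rw2w0.
(F3): condition met.
(F4): fails — Rvw and Rvw but not Rww.
Valid on: (F3).

(F3)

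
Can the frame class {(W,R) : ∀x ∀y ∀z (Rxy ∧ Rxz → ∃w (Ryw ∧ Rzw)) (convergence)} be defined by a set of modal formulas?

The condition is convergence. A defining modal formula is ◇□p → □◇p.
Suppose ◇□p→□◇p is valid. Take Rxy, Rxz and set V(p)={w : Ryw}. Then □p at y so ◇□p at x, so □◇p at x, so ◇p at z, giving w with Rzw and Ryw.

Definable; ◇□p → □◇p defines it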